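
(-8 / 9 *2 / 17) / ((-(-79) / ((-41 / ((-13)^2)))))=656 / 2042703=0.00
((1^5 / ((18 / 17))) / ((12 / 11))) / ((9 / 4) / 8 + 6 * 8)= 748 / 41715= 0.02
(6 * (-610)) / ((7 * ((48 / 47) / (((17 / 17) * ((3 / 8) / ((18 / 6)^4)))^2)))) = -14335 / 1306368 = -0.01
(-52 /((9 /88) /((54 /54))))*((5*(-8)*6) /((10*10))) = 18304 /15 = 1220.27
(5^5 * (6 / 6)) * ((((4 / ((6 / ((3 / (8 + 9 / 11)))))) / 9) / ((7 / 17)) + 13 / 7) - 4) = -39753125 / 6111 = -6505.18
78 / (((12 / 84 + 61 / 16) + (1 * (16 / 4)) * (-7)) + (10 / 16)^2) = -34944 / 10597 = -3.30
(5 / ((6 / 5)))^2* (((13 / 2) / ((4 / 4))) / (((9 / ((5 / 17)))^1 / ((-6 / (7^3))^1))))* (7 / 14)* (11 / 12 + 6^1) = -3371875 / 15113952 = -0.22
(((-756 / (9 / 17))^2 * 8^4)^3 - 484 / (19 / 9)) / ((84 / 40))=36904679223289082623388937078600 / 133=277478791152549493408939400000.00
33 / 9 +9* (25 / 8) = 763 / 24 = 31.79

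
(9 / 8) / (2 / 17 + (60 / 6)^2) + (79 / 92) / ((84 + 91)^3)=819996067 / 72973250000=0.01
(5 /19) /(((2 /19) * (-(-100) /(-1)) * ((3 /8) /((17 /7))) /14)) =-34 /15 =-2.27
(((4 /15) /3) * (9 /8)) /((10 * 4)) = 1 /400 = 0.00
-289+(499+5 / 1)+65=280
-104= -104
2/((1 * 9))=2/9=0.22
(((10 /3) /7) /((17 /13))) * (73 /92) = 4745 /16422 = 0.29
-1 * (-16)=16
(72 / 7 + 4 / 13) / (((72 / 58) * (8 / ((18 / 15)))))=6989 / 5460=1.28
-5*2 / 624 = -5 / 312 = -0.02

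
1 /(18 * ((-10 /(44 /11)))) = -1 /45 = -0.02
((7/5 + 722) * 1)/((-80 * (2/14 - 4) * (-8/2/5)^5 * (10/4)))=-632975/221184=-2.86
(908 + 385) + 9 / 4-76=4877 / 4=1219.25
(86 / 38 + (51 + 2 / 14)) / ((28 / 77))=146.87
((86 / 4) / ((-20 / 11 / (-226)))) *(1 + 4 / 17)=1122429 / 340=3301.26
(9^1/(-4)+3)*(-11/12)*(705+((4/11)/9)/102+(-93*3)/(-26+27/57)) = -438286261/890460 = -492.20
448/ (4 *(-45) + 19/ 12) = -5376/ 2141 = -2.51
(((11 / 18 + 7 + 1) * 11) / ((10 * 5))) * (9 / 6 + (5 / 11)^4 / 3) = 4123589 / 1437480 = 2.87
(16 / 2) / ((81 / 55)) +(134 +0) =11294 / 81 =139.43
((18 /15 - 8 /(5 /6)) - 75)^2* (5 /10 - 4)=-1217223 /50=-24344.46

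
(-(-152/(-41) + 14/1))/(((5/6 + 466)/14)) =-60984/114841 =-0.53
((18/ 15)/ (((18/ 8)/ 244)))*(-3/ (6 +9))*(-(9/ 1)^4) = 4269024/ 25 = 170760.96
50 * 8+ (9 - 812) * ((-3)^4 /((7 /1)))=-62243 /7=-8891.86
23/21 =1.10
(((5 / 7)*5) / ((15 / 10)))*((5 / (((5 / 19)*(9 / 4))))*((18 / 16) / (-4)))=-475 / 84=-5.65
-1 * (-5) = 5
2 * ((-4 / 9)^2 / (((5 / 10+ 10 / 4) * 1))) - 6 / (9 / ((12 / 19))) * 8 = -14944 / 4617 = -3.24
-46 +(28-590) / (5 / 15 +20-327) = -20317 / 460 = -44.17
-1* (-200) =200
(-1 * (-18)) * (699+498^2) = 4476654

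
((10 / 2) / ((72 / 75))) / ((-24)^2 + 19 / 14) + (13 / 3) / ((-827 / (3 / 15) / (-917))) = 389047897 / 401078460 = 0.97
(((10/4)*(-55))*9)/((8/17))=-2629.69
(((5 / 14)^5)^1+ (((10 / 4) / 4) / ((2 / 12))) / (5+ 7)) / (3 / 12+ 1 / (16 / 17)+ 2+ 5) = 0.04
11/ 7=1.57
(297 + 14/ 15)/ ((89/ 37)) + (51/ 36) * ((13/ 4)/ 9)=23909177/ 192240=124.37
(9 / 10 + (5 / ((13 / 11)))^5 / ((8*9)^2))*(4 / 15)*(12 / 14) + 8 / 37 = 0.48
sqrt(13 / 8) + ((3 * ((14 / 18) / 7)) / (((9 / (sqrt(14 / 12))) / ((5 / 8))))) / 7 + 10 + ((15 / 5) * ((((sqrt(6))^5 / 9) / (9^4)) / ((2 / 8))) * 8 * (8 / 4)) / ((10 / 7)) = 5 * sqrt(42) / 9072 + 896 * sqrt(6) / 10935 + sqrt(26) / 4 + 10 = 11.48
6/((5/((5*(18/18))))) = 6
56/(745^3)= 56/413493625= 0.00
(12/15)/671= 4/3355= 0.00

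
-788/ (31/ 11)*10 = -2796.13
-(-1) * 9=9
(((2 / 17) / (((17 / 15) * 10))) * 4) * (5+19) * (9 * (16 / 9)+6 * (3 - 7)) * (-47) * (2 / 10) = 108288 / 1445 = 74.94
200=200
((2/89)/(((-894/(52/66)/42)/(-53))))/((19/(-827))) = -15954484/8314647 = -1.92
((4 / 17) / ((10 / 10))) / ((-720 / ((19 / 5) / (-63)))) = 19 / 963900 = 0.00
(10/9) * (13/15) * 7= 182/27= 6.74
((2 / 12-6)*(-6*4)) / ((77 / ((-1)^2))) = 20 / 11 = 1.82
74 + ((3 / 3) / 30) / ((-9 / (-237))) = 6739 / 90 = 74.88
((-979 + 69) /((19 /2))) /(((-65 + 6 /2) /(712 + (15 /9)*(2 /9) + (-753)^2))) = 449964970 /513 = 877124.70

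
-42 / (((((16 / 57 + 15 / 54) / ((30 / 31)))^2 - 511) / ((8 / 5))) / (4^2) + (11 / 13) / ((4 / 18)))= 2.60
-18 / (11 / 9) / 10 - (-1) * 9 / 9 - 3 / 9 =-133 / 165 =-0.81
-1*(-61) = 61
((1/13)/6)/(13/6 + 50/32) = 8/2327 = 0.00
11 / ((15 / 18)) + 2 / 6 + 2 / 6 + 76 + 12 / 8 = 2741 / 30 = 91.37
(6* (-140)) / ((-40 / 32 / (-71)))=-47712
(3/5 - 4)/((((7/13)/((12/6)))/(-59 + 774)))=-63206/7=-9029.43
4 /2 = 2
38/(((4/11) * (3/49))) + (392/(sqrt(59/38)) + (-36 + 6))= 392 * sqrt(2242)/59 + 10061/6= 1991.43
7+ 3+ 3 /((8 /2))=43 /4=10.75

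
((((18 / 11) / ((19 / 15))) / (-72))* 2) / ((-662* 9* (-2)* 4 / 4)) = -5 / 1660296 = -0.00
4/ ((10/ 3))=1.20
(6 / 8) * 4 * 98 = 294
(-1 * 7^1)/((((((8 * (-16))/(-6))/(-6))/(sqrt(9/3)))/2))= 63 * sqrt(3)/16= 6.82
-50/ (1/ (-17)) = 850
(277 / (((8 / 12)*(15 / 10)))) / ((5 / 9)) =2493 / 5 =498.60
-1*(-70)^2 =-4900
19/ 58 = 0.33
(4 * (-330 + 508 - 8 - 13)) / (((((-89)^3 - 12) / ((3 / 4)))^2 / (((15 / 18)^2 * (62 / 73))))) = 121675 / 290246954850824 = 0.00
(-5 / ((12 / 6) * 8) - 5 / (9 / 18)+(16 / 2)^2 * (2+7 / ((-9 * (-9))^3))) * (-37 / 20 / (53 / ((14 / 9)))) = -259184037889 / 40559577120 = -6.39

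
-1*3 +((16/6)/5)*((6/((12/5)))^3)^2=3053/24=127.21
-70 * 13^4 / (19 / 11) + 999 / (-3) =-21998297 / 19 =-1157805.11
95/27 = 3.52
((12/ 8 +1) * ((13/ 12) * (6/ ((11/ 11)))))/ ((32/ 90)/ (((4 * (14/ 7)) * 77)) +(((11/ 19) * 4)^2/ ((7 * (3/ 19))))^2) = 14593425/ 21143624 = 0.69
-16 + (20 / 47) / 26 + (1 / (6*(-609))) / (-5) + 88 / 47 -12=-291478969 / 11162970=-26.11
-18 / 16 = -1.12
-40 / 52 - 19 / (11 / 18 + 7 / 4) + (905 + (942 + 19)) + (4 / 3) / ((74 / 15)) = 75942006 / 40885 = 1857.45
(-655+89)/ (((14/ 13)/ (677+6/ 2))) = -2501720/ 7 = -357388.57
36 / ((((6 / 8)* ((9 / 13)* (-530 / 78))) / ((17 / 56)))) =-5746 / 1855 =-3.10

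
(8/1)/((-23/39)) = -312/23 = -13.57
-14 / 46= -7 / 23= -0.30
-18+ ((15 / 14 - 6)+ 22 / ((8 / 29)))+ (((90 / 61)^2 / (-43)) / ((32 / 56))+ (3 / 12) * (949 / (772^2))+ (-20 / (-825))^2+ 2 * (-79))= -7361275368969406079 / 72692339467809600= -101.27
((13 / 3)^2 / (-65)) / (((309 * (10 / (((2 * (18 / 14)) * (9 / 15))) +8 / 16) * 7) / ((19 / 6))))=-19 / 313635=-0.00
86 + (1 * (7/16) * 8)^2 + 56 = 617/4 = 154.25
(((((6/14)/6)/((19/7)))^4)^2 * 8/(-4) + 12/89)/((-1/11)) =-286954281139757/193476750163072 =-1.48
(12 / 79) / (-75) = -4 / 1975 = -0.00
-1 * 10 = -10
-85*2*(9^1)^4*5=-5576850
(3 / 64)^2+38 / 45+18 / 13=5346449 / 2396160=2.23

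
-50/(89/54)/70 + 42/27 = 6292/5607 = 1.12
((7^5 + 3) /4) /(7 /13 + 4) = 109265 /118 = 925.97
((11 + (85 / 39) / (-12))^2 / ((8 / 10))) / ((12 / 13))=128169845 / 808704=158.49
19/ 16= 1.19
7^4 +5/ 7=16812/ 7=2401.71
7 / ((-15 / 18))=-8.40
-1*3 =-3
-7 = -7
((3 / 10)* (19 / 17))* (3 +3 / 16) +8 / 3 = 1793 / 480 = 3.74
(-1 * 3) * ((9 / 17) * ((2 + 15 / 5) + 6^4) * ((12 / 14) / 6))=-35127 / 119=-295.18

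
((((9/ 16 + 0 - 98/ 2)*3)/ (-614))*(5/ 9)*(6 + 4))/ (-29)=-19375/ 427344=-0.05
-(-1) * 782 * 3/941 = 2346/941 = 2.49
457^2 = 208849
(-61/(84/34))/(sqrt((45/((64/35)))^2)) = -33184/33075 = -1.00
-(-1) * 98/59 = 1.66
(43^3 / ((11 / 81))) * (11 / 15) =2146689 / 5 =429337.80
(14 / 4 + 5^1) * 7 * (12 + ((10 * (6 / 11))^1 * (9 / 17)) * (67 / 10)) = 20517 / 11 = 1865.18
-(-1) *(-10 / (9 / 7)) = -7.78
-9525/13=-732.69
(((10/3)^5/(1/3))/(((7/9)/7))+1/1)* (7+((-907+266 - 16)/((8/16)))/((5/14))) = -1836265249/45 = -40805894.42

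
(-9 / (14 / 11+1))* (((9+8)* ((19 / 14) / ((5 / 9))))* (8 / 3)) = -383724 / 875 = -438.54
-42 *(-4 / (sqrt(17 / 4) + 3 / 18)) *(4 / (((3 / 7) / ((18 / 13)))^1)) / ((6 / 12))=-42336 / 247 + 127008 *sqrt(17) / 247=1948.71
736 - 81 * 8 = 88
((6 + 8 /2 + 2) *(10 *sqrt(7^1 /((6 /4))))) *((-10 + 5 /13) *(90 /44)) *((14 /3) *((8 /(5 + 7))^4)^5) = -183500800000 *sqrt(42) /166203389781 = -7.16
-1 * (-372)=372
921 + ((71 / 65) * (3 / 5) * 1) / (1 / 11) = 301668 / 325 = 928.21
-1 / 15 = -0.07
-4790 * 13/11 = -62270/11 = -5660.91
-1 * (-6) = 6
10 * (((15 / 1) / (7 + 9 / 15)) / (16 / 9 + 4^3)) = 3375 / 11248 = 0.30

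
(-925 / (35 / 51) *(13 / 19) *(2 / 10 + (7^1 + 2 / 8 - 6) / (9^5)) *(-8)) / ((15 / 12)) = 15452632936 / 13089195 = 1180.56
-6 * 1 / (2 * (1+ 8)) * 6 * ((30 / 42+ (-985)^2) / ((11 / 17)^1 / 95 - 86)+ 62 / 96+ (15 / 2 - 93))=58938095641 / 2592408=22734.88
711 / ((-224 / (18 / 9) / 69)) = -49059 / 112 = -438.03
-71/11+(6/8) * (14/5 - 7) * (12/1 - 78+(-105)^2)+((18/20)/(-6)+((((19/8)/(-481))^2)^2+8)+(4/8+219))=-82723039456283809861/2411753617534976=-34299.95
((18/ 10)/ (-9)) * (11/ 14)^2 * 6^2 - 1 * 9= -3294/ 245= -13.44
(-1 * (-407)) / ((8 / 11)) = 4477 / 8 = 559.62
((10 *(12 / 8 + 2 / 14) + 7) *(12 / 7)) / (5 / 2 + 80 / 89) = 350304 / 29645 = 11.82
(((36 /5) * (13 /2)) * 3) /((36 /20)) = 78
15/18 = 0.83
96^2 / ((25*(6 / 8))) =12288 / 25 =491.52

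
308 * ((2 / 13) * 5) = 3080 / 13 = 236.92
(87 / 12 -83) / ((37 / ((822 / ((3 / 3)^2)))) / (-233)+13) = -29016189 / 4979602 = -5.83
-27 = -27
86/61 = 1.41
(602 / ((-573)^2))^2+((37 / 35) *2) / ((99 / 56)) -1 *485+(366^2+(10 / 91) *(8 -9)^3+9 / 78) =144026825674448140661 / 1079077321732410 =133472.20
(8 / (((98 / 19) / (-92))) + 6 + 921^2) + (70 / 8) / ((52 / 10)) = 848105.99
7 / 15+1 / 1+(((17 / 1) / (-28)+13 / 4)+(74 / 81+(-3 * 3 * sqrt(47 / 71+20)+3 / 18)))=14713 / 2835 - 27 * sqrt(11573) / 71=-35.72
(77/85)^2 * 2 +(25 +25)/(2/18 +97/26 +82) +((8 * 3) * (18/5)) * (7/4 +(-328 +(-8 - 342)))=-8479249655954/145128575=-58425.78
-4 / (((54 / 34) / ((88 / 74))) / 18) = -5984 / 111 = -53.91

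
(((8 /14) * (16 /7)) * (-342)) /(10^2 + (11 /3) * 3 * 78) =-10944 /23471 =-0.47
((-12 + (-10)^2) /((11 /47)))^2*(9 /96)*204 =2703816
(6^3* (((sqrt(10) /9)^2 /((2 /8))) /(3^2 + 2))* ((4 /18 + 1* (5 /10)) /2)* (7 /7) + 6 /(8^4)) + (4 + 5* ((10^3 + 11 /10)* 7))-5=21313900411 /608256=35041.00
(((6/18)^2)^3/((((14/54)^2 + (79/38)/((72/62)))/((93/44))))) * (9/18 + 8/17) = 5301/3498889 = 0.00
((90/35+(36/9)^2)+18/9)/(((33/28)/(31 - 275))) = -46848/11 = -4258.91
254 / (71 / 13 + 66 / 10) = 8255 / 392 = 21.06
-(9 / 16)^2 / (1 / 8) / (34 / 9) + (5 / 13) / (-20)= -9749 / 14144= -0.69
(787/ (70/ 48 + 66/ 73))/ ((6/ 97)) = 22290988/ 4139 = 5385.60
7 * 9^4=45927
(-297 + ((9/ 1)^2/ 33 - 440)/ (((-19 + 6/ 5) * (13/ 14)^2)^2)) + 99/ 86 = -63713666103713/ 214015170226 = -297.71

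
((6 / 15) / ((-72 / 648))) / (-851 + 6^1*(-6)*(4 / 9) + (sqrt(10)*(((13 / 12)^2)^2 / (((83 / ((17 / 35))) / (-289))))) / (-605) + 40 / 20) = 1840980420715468032*sqrt(10) / 99376845289415965702042751 + 413591494928070057984000 / 99376845289415965702042751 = 0.00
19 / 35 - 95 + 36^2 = 42054 / 35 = 1201.54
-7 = -7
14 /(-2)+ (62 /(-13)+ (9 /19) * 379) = 41436 /247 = 167.76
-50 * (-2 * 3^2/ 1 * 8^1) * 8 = 57600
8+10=18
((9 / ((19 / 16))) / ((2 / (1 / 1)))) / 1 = 72 / 19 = 3.79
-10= -10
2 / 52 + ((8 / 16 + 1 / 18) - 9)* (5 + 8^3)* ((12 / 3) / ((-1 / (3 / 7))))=7484.23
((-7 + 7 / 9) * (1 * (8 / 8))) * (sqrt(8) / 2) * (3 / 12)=-14 * sqrt(2) / 9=-2.20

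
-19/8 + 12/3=13/8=1.62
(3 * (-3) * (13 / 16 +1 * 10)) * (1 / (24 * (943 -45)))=-519 / 114944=-0.00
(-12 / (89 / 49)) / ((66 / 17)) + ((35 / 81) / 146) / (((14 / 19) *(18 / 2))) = -1.70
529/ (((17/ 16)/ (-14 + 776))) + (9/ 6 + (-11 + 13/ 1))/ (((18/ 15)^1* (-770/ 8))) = 212835727/ 561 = 379386.32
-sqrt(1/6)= -sqrt(6)/6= -0.41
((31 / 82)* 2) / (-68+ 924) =31 / 35096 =0.00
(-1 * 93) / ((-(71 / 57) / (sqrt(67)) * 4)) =5301 * sqrt(67) / 284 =152.78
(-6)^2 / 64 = 9 / 16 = 0.56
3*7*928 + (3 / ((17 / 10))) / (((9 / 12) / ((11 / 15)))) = 993976 / 51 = 19489.73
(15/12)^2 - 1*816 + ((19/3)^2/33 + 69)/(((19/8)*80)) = -367502833/451440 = -814.07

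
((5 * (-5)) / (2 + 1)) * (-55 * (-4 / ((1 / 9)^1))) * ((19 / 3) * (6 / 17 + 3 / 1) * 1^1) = -5956500 / 17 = -350382.35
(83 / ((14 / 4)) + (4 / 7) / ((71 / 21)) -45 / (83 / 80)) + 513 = 20357773 / 41251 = 493.51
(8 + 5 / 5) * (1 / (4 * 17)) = 9 / 68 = 0.13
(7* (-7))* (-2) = 98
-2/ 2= -1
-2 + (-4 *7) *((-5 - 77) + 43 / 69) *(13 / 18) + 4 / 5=5105924 / 3105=1644.42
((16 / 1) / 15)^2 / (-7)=-256 / 1575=-0.16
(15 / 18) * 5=25 / 6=4.17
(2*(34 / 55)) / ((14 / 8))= 272 / 385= 0.71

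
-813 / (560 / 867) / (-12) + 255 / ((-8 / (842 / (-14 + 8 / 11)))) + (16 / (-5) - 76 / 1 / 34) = 5897580189 / 2779840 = 2121.55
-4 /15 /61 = -4 /915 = -0.00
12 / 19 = 0.63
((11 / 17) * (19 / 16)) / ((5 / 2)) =0.31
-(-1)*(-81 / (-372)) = 0.22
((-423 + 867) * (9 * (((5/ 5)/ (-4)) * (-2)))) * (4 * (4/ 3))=10656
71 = 71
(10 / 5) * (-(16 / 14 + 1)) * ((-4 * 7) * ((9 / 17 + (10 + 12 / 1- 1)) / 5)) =8784 / 17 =516.71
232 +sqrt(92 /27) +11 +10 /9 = 2 * sqrt(69) /9 +2197 /9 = 245.96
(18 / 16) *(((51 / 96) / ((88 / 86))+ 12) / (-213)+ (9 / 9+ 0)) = 846831 / 799744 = 1.06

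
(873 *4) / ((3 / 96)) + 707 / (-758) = 84701245 / 758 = 111743.07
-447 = -447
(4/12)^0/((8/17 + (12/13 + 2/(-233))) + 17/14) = 720902/1873889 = 0.38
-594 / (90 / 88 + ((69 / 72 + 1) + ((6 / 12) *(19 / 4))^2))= -1254528 / 18209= -68.90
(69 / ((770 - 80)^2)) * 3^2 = 3 / 2300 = 0.00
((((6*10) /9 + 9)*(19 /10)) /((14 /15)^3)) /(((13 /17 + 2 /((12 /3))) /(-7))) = -3415725 /16856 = -202.64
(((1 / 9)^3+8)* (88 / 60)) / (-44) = -5833 / 21870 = -0.27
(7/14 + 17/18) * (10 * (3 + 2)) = 650/9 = 72.22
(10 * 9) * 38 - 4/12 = 10259/3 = 3419.67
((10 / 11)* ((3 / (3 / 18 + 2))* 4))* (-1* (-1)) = 5.03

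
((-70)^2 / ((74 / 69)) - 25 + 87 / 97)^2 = 266059943086336 / 12880921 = 20655350.89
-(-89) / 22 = 89 / 22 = 4.05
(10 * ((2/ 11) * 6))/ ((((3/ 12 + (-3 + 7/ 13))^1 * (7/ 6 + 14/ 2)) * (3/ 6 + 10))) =-0.06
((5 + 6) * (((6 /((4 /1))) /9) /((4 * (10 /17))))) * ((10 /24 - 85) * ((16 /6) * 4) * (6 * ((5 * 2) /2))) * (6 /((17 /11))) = -245630 /3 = -81876.67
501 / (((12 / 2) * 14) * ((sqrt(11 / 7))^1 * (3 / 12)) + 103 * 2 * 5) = 516030 / 1060207 - 1503 * sqrt(77) / 1060207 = 0.47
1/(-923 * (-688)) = 1/635024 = 0.00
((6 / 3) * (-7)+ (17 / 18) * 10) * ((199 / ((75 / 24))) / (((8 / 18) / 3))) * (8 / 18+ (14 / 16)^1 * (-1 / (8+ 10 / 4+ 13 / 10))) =-12834107 / 17700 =-725.09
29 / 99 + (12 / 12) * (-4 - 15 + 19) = 29 / 99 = 0.29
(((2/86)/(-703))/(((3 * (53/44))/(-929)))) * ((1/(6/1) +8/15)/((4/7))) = 500731/48064110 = 0.01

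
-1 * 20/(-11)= 20/11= 1.82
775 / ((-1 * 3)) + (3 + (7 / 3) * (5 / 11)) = -2797 / 11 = -254.27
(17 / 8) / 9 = 17 / 72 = 0.24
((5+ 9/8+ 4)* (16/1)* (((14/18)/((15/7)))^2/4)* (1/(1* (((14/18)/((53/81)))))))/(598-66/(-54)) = 18179/2426850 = 0.01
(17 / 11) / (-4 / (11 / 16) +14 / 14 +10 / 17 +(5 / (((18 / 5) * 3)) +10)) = 15606 / 62941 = 0.25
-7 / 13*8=-4.31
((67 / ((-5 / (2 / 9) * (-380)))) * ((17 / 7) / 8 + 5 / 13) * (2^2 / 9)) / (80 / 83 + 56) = 928687 / 22071722400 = 0.00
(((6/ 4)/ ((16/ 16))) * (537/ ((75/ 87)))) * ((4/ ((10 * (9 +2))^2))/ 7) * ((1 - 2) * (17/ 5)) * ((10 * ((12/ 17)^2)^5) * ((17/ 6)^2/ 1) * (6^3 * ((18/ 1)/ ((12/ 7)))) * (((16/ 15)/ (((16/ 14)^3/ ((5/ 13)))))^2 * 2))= -664697855932250112/ 5244384702610625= -126.74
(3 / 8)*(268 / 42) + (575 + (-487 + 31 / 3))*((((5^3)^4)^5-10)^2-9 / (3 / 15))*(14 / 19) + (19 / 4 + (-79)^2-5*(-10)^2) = 7249822225551430795813583635433626143090525363020989087677511027626072367032368979159103 / 133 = 54509941545499479667771310000000000000000000000000000000000000000000000000000000000000.00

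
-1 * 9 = -9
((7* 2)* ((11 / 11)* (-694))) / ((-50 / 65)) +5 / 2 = 126333 / 10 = 12633.30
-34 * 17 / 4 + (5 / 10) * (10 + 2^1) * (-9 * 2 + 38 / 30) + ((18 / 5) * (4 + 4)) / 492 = -244.84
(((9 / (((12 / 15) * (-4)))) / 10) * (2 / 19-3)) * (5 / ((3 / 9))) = 7425 / 608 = 12.21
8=8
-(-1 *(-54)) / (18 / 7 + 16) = -189 / 65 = -2.91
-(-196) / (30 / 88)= 8624 / 15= 574.93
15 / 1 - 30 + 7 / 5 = -68 / 5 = -13.60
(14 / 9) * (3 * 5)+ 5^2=48.33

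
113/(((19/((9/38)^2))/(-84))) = -192213/6859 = -28.02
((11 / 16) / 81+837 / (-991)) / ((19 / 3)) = -1073851 / 8134128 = -0.13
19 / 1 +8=27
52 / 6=26 / 3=8.67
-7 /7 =-1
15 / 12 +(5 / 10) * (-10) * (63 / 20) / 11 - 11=-123 / 11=-11.18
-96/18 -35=-121/3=-40.33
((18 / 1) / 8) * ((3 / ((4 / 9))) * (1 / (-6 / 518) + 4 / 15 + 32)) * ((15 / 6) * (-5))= 328455 / 32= 10264.22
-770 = -770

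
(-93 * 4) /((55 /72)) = -26784 /55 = -486.98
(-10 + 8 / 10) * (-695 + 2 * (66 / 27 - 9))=293158 / 45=6514.62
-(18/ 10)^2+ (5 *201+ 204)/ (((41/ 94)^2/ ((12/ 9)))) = 355954639/ 42025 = 8470.07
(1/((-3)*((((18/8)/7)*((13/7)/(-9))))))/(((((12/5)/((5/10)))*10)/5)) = 245/468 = 0.52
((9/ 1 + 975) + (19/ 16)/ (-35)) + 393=771101/ 560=1376.97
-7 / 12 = -0.58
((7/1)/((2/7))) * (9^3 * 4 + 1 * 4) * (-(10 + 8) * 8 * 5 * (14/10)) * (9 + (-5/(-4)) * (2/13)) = -8617422240/13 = -662878633.85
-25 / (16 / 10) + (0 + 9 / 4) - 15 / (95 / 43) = -3065 / 152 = -20.16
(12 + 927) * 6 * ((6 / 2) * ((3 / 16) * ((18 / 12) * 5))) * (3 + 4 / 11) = 14070915 / 176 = 79948.38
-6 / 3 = -2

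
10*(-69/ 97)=-690/ 97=-7.11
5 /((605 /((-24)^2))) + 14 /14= 697 /121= 5.76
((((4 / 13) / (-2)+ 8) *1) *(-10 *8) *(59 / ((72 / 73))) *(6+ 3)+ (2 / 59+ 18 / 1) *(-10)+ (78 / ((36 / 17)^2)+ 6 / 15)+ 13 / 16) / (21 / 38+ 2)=-10642464448903 / 80350920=-132449.81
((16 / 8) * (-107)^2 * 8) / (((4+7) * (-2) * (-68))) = 22898 / 187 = 122.45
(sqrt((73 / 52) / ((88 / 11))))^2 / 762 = 73 / 316992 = 0.00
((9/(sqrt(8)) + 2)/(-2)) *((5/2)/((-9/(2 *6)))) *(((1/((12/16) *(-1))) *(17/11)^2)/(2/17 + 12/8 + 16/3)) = -147390 *sqrt(2)/85789 - 393040/257367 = -3.96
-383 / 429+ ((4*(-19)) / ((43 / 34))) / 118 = -1525939 / 1088373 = -1.40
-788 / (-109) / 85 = 788 / 9265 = 0.09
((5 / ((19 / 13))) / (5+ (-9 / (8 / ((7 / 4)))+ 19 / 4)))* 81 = 56160 / 1577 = 35.61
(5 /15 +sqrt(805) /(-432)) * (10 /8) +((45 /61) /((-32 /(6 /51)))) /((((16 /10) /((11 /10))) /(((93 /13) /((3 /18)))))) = 1742645 /5176704 - 5 * sqrt(805) /1728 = 0.25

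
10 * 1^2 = 10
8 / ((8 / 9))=9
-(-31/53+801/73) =-10.39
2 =2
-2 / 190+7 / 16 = 0.43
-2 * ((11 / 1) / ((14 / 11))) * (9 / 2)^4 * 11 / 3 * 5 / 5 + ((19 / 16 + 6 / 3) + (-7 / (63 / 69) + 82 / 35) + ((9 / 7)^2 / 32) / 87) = -17728819459 / 682080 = -25992.29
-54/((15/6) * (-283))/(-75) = -36/35375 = -0.00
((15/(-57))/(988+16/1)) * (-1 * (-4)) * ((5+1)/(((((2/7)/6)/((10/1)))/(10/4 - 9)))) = 40950/4769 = 8.59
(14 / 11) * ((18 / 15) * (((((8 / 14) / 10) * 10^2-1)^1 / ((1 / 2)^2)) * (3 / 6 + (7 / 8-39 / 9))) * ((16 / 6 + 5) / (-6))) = 1633 / 15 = 108.87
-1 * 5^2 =-25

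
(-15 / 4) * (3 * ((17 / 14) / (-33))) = 255 / 616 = 0.41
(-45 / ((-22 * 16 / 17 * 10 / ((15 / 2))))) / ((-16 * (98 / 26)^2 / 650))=-126052875 / 27044864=-4.66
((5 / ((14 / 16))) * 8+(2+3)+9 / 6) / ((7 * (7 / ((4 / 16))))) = 731 / 2744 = 0.27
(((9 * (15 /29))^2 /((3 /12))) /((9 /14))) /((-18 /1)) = -6300 /841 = -7.49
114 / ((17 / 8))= 912 / 17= 53.65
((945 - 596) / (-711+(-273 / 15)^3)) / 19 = -43625 / 16006474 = -0.00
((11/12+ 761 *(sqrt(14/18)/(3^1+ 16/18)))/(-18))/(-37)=0.26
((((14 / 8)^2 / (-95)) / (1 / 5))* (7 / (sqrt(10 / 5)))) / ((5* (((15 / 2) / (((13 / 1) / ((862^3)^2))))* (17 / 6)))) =-4459* sqrt(2) / 26501845203209525286400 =-0.00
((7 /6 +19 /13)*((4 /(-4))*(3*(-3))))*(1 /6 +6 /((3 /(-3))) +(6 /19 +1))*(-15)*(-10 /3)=-2639375 /494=-5342.86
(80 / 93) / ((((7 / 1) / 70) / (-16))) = -12800 / 93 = -137.63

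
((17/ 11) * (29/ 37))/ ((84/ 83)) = 40919/ 34188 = 1.20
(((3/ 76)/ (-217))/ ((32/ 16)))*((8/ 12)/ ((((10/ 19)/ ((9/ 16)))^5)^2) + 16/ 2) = -153319101522317971362201/ 181331457652817920000000000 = -0.00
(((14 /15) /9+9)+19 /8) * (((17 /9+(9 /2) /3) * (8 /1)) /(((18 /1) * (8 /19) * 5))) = 14368123 /1749600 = 8.21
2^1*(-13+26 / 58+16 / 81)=-58040 / 2349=-24.71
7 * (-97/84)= -97/12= -8.08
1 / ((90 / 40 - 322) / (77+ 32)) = -436 / 1279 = -0.34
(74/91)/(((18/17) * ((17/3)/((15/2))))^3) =4625/2912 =1.59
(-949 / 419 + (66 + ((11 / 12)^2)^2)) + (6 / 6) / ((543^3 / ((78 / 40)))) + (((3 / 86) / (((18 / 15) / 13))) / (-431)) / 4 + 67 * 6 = 2226830266207541304431 / 4774088459667029760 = 466.44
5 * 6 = 30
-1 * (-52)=52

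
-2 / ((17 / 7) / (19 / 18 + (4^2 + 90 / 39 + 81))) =-164395 / 1989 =-82.65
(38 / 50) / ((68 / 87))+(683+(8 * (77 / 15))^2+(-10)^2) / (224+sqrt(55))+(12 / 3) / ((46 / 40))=273155598707 / 17637579900-555631 * sqrt(55) / 11277225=15.12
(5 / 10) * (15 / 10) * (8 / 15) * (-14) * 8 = -224 / 5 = -44.80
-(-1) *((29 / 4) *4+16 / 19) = 567 / 19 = 29.84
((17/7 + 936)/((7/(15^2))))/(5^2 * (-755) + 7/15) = -22170375/13872782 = -1.60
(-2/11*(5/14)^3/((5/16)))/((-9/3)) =100/11319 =0.01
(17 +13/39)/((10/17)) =442/15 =29.47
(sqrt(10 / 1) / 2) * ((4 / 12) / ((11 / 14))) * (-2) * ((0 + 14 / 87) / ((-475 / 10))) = 392 * sqrt(10) / 272745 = 0.00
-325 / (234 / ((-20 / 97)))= 250 / 873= 0.29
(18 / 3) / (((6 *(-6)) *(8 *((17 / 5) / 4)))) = -5 / 204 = -0.02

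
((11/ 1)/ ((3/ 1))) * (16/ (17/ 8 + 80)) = 1408/ 1971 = 0.71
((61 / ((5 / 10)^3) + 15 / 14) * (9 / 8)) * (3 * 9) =1663821 / 112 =14855.54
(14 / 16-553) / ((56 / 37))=-23347 / 64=-364.80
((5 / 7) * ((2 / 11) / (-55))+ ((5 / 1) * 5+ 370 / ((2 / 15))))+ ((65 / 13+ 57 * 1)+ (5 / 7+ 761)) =3069284 / 847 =3623.71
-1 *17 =-17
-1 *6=-6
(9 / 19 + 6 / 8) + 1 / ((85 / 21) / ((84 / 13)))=236829 / 83980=2.82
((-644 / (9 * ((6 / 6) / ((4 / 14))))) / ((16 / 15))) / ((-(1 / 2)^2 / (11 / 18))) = 1265 / 27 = 46.85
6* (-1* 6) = -36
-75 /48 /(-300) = 1 /192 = 0.01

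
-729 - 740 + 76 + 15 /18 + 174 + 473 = -4471 /6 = -745.17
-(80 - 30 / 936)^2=-155625625 / 24336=-6394.87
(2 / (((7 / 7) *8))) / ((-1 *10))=-1 / 40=-0.02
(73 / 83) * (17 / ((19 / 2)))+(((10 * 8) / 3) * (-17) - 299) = -3551843 / 4731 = -750.76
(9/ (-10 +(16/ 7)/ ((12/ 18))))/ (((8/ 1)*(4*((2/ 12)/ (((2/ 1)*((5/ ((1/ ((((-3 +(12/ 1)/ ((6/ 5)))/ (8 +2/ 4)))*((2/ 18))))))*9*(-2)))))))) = 6615/ 1564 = 4.23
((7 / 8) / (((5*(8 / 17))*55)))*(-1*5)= -119 / 3520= -0.03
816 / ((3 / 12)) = 3264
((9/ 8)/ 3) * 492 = 369/ 2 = 184.50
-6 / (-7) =6 / 7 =0.86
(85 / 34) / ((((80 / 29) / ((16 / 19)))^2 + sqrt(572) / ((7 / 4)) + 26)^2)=9224154815684442445 / 3245827624528150929698 - 252100708507630920*sqrt(143) / 1622913812264075464849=0.00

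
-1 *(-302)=302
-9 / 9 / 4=-1 / 4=-0.25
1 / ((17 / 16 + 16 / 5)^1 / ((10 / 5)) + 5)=160 / 1141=0.14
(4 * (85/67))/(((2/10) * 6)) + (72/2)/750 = 107456/25125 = 4.28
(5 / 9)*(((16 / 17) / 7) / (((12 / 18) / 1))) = 40 / 357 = 0.11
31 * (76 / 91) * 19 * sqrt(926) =44764 * sqrt(926) / 91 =14969.01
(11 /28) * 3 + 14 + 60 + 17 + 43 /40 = 26111 /280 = 93.25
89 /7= 12.71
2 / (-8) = -0.25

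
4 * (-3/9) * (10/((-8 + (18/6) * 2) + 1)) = 40/3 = 13.33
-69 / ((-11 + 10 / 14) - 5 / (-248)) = 119784 / 17821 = 6.72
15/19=0.79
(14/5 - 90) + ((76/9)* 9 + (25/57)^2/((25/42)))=-10.88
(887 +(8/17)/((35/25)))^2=11149881649/14161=787365.42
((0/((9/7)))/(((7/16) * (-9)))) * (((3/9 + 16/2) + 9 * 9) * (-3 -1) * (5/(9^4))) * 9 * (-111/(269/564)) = 0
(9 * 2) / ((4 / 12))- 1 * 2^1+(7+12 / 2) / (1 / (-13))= -117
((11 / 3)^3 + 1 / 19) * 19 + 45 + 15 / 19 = 504494 / 513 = 983.42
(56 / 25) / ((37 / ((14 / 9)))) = 784 / 8325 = 0.09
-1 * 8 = -8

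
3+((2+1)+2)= 8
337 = 337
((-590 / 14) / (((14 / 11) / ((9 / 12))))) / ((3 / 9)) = -29205 / 392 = -74.50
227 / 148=1.53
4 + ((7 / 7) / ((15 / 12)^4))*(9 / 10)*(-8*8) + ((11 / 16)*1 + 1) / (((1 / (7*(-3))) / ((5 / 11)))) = -19635503 / 550000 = -35.70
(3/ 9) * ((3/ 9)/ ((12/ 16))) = 4/ 27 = 0.15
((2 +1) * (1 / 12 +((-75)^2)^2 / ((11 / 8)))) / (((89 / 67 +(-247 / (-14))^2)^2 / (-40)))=-5238151272969436640 / 185365519594299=-28258.50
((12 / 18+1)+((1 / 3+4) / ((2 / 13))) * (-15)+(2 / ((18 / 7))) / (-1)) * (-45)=37945 / 2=18972.50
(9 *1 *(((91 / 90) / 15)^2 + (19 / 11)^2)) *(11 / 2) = 658924501 / 4455000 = 147.91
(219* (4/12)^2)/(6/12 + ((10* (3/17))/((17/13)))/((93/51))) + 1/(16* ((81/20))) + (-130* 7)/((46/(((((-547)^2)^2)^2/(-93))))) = 1704901224767161074709.33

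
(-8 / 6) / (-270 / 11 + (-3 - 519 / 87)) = 0.04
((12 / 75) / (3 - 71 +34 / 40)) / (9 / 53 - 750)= 848 / 266860815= 0.00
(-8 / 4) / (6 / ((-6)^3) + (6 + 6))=-72 / 431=-0.17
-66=-66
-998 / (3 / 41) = -13639.33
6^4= 1296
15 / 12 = 5 / 4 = 1.25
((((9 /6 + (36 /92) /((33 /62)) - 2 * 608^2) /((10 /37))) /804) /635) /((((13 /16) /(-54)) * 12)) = 29.68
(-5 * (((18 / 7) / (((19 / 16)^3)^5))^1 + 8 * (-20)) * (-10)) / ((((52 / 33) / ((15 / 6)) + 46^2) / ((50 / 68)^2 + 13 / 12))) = -966981304494870095419648000 / 157732046470542423199794691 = -6.13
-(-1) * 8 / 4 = 2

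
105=105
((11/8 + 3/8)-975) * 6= -11679/2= -5839.50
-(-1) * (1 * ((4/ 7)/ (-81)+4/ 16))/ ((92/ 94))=25897/ 104328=0.25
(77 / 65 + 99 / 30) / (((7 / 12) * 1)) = 3498 / 455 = 7.69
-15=-15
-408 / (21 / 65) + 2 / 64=-282873 / 224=-1262.83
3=3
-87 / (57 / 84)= -2436 / 19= -128.21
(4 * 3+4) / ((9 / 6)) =32 / 3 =10.67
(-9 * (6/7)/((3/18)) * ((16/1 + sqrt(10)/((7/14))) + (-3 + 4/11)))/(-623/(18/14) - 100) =5832 * sqrt(10)/36827 + 61236/57871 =1.56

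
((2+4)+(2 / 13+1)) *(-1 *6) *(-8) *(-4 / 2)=-8928 / 13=-686.77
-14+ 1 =-13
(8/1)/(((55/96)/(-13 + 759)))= 572928/55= 10416.87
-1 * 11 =-11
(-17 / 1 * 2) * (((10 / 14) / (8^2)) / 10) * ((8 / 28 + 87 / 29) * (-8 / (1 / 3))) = 1173 / 392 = 2.99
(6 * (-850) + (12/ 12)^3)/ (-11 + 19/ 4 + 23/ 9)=183564/ 133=1380.18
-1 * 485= -485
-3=-3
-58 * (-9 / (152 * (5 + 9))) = 261 / 1064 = 0.25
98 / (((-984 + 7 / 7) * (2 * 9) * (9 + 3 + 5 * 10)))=-49 / 548514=-0.00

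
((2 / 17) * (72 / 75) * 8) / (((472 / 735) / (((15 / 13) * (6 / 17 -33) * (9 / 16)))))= -6608385 / 221663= -29.81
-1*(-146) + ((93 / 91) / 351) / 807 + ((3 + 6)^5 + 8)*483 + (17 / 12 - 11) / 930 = 60781750685948609 / 2130847992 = 28524676.99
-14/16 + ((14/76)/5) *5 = -105/152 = -0.69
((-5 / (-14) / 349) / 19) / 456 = 5 / 42332304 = 0.00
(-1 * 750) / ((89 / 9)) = -6750 / 89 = -75.84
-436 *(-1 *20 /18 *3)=1453.33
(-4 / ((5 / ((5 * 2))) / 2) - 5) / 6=-7 / 2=-3.50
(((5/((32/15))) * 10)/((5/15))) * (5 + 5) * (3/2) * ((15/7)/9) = 28125/112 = 251.12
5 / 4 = 1.25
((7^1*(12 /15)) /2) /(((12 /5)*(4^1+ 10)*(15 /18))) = 1 /10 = 0.10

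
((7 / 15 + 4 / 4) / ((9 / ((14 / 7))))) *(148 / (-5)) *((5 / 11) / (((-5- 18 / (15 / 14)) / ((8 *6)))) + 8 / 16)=355496 / 73575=4.83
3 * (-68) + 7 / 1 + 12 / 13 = -2549 / 13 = -196.08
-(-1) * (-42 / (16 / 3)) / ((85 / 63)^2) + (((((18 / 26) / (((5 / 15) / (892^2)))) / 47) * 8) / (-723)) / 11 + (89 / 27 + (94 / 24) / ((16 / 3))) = -721200547619947 / 20222392132800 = -35.66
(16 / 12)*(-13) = -52 / 3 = -17.33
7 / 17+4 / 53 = 439 / 901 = 0.49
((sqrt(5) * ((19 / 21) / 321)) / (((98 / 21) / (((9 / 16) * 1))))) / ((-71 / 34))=-969 * sqrt(5) / 5956048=-0.00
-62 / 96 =-31 / 48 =-0.65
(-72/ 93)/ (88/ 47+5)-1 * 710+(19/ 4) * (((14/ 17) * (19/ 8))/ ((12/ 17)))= -1339885885/ 1922496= -696.95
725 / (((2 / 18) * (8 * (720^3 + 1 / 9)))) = 58725 / 26873856008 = 0.00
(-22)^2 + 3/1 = 487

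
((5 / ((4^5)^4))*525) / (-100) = -105 / 4398046511104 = -0.00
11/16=0.69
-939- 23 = -962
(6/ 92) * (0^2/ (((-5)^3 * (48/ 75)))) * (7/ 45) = 0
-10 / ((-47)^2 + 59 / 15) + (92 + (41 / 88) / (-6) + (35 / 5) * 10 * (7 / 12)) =387775705 / 2921072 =132.75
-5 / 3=-1.67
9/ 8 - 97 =-95.88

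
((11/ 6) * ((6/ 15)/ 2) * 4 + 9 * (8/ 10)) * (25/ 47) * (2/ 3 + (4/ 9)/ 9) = 37700/ 11421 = 3.30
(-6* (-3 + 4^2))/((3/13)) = -338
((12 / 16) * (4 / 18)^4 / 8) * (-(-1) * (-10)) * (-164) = 820 / 2187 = 0.37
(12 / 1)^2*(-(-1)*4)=576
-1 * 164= -164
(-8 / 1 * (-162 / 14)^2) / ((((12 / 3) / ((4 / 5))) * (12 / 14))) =-8748 / 35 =-249.94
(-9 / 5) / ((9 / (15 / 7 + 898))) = -6301 / 35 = -180.03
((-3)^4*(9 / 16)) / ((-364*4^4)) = -729 / 1490944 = -0.00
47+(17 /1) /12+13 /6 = 50.58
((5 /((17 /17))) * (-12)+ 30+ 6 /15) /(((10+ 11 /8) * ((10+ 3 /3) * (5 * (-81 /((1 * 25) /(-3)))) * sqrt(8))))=-0.00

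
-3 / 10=-0.30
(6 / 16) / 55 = 3 / 440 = 0.01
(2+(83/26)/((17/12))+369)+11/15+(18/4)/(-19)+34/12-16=22711334/62985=360.58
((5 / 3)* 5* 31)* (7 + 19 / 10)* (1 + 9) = 68975 / 3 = 22991.67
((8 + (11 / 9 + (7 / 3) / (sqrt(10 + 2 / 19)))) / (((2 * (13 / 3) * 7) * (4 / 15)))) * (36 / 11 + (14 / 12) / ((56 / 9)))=3045 * sqrt(57) / 146432 + 36105 / 18304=2.13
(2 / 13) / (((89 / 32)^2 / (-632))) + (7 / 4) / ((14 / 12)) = -11.07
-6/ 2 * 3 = -9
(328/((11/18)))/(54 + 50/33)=2214/229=9.67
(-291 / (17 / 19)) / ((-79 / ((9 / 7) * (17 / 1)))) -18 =39807 / 553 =71.98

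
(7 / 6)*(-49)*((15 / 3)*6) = -1715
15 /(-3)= -5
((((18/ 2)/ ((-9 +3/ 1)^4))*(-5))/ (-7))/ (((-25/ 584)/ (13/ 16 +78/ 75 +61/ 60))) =-251339/ 756000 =-0.33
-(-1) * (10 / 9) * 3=10 / 3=3.33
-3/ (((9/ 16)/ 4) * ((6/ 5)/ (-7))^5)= 105043750/ 729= 144092.94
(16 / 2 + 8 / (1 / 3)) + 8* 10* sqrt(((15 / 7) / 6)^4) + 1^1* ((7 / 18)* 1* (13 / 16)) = 600043 / 14112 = 42.52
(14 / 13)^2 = 196 / 169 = 1.16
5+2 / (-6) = 14 / 3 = 4.67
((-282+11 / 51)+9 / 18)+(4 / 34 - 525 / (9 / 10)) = -1729 / 2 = -864.50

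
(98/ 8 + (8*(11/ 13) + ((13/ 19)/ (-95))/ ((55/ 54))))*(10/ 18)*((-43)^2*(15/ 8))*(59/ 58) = 10706896667861/ 287436864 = 37249.56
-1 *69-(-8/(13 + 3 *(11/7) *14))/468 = -637765/9243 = -69.00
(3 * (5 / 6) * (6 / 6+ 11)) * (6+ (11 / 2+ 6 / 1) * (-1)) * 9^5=-9743085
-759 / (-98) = 7.74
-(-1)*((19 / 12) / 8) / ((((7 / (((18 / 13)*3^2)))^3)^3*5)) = 15209589710095910928 / 2139649000648942055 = 7.11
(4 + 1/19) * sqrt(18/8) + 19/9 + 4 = 4169/342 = 12.19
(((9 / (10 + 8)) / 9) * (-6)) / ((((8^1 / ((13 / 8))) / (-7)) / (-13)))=-6.16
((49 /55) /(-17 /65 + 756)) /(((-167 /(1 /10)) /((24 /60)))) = -637 /2255973775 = -0.00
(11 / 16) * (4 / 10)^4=11 / 625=0.02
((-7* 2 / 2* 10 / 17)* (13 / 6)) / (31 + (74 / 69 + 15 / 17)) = -10465 / 38656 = -0.27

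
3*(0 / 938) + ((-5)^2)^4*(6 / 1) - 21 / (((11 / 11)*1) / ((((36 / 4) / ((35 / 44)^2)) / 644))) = 2343749.54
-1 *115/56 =-115/56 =-2.05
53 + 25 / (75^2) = 11926 / 225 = 53.00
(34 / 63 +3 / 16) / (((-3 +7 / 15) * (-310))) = 733 / 791616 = 0.00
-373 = -373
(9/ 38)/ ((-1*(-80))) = 9/ 3040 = 0.00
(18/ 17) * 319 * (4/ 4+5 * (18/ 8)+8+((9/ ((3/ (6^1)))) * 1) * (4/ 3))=508167/ 34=14946.09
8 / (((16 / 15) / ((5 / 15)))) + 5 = 15 / 2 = 7.50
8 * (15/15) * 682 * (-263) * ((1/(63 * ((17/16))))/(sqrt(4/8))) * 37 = -849477376 * sqrt(2)/1071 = -1121701.61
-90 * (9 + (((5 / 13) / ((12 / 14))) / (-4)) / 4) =-167955 / 208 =-807.48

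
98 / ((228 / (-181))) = -8869 / 114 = -77.80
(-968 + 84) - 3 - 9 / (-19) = -16844 / 19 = -886.53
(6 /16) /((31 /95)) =285 /248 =1.15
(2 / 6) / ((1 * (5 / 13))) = 13 / 15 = 0.87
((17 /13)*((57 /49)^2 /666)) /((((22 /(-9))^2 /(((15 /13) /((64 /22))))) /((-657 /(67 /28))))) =-4898890935 /101164935872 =-0.05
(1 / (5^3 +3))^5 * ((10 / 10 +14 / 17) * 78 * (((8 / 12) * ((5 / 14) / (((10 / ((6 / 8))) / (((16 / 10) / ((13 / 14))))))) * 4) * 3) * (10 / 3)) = 93 / 18253611008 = 0.00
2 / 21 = 0.10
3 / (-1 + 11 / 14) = -14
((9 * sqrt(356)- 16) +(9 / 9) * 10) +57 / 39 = -59 / 13 +18 * sqrt(89) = 165.27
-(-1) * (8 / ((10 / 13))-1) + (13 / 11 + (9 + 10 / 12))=6737 / 330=20.42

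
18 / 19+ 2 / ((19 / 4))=26 / 19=1.37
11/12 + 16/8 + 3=71/12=5.92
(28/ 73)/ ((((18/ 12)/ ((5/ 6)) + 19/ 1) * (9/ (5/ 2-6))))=-245/ 34164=-0.01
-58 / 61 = -0.95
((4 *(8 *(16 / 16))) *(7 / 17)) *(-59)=-13216 / 17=-777.41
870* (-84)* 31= -2265480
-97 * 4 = -388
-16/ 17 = -0.94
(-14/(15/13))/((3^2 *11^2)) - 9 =-147197/16335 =-9.01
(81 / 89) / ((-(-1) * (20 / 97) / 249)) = 1099.10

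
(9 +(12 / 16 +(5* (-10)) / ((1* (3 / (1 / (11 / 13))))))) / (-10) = 1313 / 1320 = 0.99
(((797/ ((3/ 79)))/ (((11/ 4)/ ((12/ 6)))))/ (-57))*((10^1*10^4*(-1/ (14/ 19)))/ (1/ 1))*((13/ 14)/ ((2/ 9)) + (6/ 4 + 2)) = 1353704500000/ 4851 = 279056792.41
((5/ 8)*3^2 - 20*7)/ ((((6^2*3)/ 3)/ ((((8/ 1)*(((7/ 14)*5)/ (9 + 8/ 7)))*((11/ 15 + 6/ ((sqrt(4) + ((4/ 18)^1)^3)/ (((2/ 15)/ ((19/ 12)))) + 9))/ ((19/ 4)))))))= -1.42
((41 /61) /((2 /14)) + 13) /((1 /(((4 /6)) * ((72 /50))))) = 5184 /305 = 17.00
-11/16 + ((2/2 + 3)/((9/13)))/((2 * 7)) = -277/1008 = -0.27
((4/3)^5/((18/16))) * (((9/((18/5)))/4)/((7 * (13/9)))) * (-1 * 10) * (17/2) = -435200/22113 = -19.68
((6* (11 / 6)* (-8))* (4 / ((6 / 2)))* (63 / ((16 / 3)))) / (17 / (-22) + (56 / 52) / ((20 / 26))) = -50820 / 23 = -2209.57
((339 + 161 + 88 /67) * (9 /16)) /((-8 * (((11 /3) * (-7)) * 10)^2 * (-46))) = 680157 /58474169600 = 0.00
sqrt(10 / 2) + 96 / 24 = sqrt(5) + 4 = 6.24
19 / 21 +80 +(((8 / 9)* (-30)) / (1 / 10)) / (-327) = 561173 / 6867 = 81.72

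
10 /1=10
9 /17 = 0.53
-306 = -306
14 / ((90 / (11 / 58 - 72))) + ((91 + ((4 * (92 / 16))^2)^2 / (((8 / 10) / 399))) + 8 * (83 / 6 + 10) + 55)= 145712149313 / 1044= 139571024.25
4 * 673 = 2692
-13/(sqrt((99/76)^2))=-988/99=-9.98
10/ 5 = 2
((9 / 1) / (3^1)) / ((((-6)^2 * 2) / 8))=1 / 3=0.33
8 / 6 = 4 / 3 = 1.33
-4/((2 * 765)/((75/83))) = -10/4233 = -0.00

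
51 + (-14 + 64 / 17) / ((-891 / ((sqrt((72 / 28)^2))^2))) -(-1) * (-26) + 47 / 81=19042112 / 742203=25.66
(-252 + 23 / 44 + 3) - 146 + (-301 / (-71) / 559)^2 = -14786929497 / 37484876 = -394.48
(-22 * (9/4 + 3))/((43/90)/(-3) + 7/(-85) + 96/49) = -25977105/386299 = -67.25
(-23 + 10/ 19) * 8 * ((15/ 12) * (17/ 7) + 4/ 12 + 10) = -2403.61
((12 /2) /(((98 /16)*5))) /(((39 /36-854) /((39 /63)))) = -2496 /17553025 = -0.00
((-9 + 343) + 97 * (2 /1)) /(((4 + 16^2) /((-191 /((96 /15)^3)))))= -157575 /106496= -1.48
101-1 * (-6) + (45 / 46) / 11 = 54187 / 506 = 107.09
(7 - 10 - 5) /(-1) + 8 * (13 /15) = 14.93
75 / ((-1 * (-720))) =5 / 48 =0.10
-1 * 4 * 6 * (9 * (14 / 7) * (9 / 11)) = -3888 / 11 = -353.45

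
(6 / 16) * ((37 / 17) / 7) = 111 / 952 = 0.12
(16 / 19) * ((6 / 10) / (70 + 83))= 16 / 4845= 0.00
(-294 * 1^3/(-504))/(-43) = -7/516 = -0.01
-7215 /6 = -2405 /2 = -1202.50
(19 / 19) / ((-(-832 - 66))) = 1 / 898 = 0.00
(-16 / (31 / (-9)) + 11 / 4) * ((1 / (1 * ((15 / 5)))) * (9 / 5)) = 2751 / 620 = 4.44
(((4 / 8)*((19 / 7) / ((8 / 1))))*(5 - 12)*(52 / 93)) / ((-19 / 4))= 13 / 93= 0.14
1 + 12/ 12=2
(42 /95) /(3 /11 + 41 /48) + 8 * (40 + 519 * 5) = 170224168 /8075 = 21080.39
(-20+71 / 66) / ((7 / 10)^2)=-62450 / 1617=-38.62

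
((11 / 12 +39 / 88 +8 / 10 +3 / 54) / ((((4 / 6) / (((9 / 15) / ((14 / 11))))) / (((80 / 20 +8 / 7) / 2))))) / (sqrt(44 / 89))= 78957 * sqrt(979) / 431200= 5.73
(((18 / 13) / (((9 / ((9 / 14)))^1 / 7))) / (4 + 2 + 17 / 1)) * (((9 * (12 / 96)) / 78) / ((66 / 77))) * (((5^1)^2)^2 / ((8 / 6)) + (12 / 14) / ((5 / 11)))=593001 / 2487680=0.24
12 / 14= 0.86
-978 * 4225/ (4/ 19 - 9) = 78508950/ 167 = 470113.47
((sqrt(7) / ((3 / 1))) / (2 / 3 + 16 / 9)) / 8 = 0.05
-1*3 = -3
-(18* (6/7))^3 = -1259712/343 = -3672.63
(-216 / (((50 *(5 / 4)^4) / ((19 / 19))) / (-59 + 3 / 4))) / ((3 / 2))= 68.71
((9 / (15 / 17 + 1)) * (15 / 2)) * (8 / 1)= 2295 / 8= 286.88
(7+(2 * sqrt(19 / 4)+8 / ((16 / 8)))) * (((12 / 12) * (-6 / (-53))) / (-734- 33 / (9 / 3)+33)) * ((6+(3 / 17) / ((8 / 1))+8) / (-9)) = 1907 * sqrt(19) / 7698144+20977 / 7698144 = 0.00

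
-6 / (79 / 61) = -366 / 79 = -4.63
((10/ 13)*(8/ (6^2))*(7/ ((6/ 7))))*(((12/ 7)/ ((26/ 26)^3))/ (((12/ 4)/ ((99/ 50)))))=308/ 195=1.58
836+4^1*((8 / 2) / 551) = 460652 / 551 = 836.03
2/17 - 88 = -1494/17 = -87.88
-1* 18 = -18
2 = 2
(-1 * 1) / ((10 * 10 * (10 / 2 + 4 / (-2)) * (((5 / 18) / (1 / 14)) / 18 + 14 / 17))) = -459 / 143150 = -0.00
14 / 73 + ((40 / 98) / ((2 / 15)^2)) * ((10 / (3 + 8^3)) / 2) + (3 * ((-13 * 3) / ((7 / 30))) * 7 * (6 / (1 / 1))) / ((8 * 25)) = -386430013 / 3684310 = -104.89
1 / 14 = 0.07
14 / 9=1.56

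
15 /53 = 0.28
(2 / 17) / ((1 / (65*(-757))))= -98410 / 17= -5788.82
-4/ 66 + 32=1054/ 33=31.94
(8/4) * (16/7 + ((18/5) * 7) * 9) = 458.17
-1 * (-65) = 65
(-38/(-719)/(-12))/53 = -19/228642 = -0.00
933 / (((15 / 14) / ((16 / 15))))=69664 / 75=928.85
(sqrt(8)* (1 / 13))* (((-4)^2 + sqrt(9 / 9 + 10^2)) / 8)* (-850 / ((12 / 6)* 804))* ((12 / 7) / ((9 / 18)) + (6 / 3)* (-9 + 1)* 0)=-1.28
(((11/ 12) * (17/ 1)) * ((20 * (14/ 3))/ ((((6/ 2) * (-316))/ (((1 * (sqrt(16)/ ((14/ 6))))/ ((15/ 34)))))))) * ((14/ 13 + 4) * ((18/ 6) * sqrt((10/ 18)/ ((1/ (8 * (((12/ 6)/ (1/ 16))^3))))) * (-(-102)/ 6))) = -2434961408 * sqrt(5)/ 9243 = -589066.24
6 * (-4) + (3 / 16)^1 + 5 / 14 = -2627 / 112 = -23.46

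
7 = 7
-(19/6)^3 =-6859/216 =-31.75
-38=-38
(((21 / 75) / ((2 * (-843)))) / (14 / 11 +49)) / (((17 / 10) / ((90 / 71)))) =-66 / 26794193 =-0.00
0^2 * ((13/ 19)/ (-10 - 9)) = 0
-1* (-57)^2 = -3249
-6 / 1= -6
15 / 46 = 0.33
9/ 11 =0.82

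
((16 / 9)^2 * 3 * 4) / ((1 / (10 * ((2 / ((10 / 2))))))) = 4096 / 27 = 151.70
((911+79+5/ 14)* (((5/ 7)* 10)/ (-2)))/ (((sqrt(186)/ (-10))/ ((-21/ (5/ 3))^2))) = 1871775* sqrt(186)/ 62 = 411735.61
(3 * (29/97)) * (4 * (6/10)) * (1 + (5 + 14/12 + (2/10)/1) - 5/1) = 12354/2425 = 5.09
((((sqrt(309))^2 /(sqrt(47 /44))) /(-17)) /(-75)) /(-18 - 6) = -103*sqrt(517) /239700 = -0.01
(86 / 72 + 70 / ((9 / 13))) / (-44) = -3683 / 1584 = -2.33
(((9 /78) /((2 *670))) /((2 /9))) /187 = 27 /13030160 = 0.00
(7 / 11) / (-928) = -7 / 10208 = -0.00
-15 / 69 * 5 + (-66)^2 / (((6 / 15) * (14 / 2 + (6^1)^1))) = 250145 / 299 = 836.61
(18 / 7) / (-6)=-3 / 7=-0.43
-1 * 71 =-71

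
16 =16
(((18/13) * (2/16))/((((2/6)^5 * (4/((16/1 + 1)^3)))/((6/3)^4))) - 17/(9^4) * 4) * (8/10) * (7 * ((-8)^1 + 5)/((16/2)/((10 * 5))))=-2467366272245/28431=-86784364.68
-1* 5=-5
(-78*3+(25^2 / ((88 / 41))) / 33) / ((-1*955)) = 653911 / 2773320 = 0.24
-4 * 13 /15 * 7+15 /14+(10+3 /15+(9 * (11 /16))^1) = -11437 /1680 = -6.81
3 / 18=1 / 6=0.17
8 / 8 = 1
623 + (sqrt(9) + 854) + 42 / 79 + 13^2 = 130313 / 79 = 1649.53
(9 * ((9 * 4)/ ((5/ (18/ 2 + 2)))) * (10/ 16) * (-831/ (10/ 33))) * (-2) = 24433893/ 10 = 2443389.30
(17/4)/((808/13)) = 221/3232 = 0.07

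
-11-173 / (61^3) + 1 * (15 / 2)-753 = -756.50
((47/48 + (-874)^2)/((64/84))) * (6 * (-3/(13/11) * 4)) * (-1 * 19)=482782472865/416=1160534790.54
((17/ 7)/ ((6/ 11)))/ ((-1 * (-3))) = 187/ 126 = 1.48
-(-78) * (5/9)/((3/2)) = 28.89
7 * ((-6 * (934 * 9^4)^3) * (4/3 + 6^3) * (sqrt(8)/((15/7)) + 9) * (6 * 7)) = -793995741613490838780306816-411701495651439694182381312 * sqrt(2)/5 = -910442509373401604770238500.00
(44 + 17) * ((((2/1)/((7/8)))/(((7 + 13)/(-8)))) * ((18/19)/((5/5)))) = -35136/665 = -52.84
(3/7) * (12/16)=9/28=0.32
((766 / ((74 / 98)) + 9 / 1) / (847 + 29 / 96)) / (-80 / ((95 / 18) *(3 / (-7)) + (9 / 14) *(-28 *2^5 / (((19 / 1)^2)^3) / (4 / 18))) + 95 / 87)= 2565402867385056 / 77436469616928175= 0.03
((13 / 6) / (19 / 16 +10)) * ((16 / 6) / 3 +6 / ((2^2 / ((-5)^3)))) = -174668 / 4833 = -36.14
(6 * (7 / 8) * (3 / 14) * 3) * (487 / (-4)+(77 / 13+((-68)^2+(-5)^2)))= 6364575 / 416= 15299.46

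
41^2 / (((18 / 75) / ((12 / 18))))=42025 / 9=4669.44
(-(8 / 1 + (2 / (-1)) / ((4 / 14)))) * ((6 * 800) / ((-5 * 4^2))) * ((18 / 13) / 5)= 16.62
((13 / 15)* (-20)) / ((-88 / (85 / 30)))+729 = 288905 / 396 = 729.56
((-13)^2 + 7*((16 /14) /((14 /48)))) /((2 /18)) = 12375 /7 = 1767.86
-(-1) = 1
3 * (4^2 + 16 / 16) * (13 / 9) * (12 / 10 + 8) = 10166 / 15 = 677.73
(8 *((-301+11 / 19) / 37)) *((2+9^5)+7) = -2696824512 / 703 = -3836165.74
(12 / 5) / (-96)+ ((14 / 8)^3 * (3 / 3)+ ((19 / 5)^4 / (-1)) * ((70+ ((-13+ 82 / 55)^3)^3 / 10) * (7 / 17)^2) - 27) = 12525691811.41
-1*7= -7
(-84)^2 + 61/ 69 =486925/ 69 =7056.88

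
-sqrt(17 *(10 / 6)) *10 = -10 *sqrt(255) / 3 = -53.23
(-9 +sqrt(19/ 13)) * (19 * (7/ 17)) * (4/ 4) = -1197/ 17 +133 * sqrt(247)/ 221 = -60.95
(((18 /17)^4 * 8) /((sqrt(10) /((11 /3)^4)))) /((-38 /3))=-113848416 * sqrt(10) /7934495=-45.37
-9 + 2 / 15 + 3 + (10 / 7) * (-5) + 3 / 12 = -12.76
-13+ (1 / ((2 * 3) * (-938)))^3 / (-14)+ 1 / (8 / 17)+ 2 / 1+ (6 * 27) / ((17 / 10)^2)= 34029018715393585 / 721253850532992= 47.18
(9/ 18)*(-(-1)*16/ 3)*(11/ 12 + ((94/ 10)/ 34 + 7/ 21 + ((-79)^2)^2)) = 26486056118/ 255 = 103866886.74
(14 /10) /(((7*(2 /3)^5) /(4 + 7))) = 2673 /160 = 16.71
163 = 163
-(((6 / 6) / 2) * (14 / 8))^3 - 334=-171351 / 512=-334.67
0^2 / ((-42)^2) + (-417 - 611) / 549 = -1028 / 549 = -1.87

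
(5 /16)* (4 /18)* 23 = 115 /72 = 1.60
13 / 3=4.33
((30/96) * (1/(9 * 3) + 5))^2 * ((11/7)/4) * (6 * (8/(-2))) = -23.36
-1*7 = -7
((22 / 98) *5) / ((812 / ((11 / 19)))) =605 / 755972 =0.00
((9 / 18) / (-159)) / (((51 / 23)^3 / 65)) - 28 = -1181915359 / 42183018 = -28.02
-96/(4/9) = -216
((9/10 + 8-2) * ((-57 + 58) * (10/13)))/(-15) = -23/65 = -0.35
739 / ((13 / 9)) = 511.62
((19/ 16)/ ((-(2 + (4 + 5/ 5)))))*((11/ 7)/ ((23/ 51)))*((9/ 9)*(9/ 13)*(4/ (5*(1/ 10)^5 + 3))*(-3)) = 1438965000/ 879074651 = 1.64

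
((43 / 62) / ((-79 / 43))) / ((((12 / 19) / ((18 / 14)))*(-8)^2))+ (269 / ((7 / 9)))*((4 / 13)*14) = 169995749379 / 114103808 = 1489.83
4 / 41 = 0.10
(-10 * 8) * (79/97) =-6320/97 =-65.15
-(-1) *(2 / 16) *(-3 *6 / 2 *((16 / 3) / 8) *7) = -21 / 4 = -5.25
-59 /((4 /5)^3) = -7375 /64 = -115.23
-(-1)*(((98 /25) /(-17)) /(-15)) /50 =49 /159375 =0.00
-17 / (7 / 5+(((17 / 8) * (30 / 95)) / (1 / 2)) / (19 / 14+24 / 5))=-696065 / 66248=-10.51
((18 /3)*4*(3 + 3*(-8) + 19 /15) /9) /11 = -2368 /495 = -4.78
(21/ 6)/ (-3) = -7/ 6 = -1.17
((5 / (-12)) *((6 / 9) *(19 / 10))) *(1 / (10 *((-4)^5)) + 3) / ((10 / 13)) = -2.06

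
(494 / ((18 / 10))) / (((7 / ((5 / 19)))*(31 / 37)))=24050 / 1953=12.31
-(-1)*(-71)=-71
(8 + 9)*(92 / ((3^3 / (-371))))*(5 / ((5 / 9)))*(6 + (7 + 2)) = -2901220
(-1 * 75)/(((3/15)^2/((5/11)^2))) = -46875/121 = -387.40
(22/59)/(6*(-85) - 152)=-11/19529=-0.00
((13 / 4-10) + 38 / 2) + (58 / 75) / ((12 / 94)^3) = 383.96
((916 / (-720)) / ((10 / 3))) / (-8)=229 / 4800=0.05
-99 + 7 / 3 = -290 / 3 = -96.67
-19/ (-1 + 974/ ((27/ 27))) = -19/ 973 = -0.02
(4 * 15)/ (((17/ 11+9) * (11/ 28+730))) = 1540/ 197693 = 0.01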